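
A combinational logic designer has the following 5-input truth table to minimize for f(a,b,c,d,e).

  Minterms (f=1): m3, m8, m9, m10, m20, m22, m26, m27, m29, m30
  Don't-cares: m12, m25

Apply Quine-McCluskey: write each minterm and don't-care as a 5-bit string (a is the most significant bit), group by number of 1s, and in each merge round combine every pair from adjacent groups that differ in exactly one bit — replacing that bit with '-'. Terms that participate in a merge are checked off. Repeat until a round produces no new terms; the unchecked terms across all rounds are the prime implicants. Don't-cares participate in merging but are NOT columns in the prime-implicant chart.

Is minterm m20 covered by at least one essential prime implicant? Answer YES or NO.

YES

Round 0: 00011 01000✓ 01001✓ 01010✓ 01100✓ 10100✓ 10110✓ 11001✓ 11010✓ 11011✓ 11101✓ 11110✓
Round 1: -1001 -1010 01-00 010-0 0100- 1-110 101-0 11-01 11-10 110-1 1101-
PIs = {-1001, -1010, 00011, 01-00, 010-0, 0100-, 1-110, 101-0, 11-01, 11-10, 110-1, 1101-}
Coverage chart:
  m3: 00011 ←essential
  m8: 01-00,010-0,0100-
  m9: -1001,0100-
  m10: -1010,010-0
  m20: 101-0 ←essential
  m22: 1-110,101-0
  m26: -1010,11-10,1101-
  m27: 110-1,1101-
  m29: 11-01 ←essential
  m30: 1-110,11-10
Essential: 00011, 101-0, 11-01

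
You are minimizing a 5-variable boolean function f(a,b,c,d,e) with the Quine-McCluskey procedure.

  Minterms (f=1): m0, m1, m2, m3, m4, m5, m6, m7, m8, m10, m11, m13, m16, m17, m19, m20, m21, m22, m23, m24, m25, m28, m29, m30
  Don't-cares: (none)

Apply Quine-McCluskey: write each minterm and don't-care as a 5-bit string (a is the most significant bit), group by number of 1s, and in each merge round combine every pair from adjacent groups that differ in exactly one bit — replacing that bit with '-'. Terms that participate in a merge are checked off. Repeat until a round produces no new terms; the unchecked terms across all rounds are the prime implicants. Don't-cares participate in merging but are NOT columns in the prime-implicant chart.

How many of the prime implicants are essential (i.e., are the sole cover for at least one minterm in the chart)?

Round 0: 00000✓ 00001✓ 00010✓ 00011✓ 00100✓ 00101✓ 00110✓ 00111✓ 01000✓ 01010✓ 01011✓ 01101✓ 10000✓ 10001✓ 10011✓ 10100✓ 10101✓ 10110✓ 10111✓ 11000✓ 11001✓ 11100✓ 11101✓ 11110✓
Round 1: -0000✓ -0001✓ -0011✓ -0100✓ -0101✓ -0110✓ -0111✓ -1000✓ -1101✓ 0-000✓ 0-010✓ 0-011✓ 0-101✓ 00-00✓ 00-01✓ 00-10✓ 00-11✓ 000-0✓ 000-1✓ 0000-✓ 0001-✓ 001-0✓ 001-1✓ 0010-✓ 0011-✓ 010-0✓ 0101-✓ 1-000✓ 1-001✓ 1-100✓ 1-101✓ 1-110✓ 10-00✓ 10-01✓ 10-11✓ 100-1✓ 1000-✓ 101-0✓ 101-1✓ 1010-✓ 1011-✓ 11-00✓ 11-01✓ 1100-✓ 111-0✓ 1110-✓
Round 2: --000 --101 -0-00✓ -0-01✓ -0-11✓ -00-1✓ -000-✓ -01-0✓ -01-1✓ -010-✓ -011-✓ 0-0-0 0-01- 00--0✓ 00--1✓ 00-0-✓ 00-1-✓ 000--✓ 001--✓ 1--00✓ 1--01✓ 1-00-✓ 1-1-0 1-10-✓ 10--1✓ 10-0-✓ 101--✓ 11-0-✓
Round 3: -0--1 -0-0- -01-- 00--- 1--0-
PIs = {--000, --101, -0--1, -0-0-, -01--, 0-0-0, 0-01-, 00---, 1--0-, 1-1-0}
Coverage chart:
  m0: --000,-0-0-,0-0-0,00---
  m1: -0--1,-0-0-,00---
  m2: 0-0-0,0-01-,00---
  m3: -0--1,0-01-,00---
  m4: -0-0-,-01--,00---
  m5: --101,-0--1,-0-0-,-01--,00---
  m6: -01--,00---
  m7: -0--1,-01--,00---
  m8: --000,0-0-0
  m10: 0-0-0,0-01-
  m11: 0-01- ←essential
  m13: --101 ←essential
  m16: --000,-0-0-,1--0-
  m17: -0--1,-0-0-,1--0-
  m19: -0--1 ←essential
  m20: -0-0-,-01--,1--0-,1-1-0
  m21: --101,-0--1,-0-0-,-01--,1--0-
  m22: -01--,1-1-0
  m23: -0--1,-01--
  m24: --000,1--0-
  m25: 1--0- ←essential
  m28: 1--0-,1-1-0
  m29: --101,1--0-
  m30: 1-1-0 ←essential
Essential: --101, -0--1, 0-01-, 1--0-, 1-1-0

5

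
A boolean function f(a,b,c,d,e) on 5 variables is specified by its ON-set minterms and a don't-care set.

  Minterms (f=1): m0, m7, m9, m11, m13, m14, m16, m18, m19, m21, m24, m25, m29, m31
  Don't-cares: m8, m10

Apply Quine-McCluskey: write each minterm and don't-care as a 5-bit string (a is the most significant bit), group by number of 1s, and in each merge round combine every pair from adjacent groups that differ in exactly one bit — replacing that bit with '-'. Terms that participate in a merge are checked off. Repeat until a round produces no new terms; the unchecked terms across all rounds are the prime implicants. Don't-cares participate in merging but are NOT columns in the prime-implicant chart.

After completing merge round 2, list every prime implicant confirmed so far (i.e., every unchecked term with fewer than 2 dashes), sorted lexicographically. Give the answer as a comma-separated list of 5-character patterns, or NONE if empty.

00111, 01-10, 1-101, 100-0, 1001-, 111-1

Round 0: 00000✓ 00111 01000✓ 01001✓ 01010✓ 01011✓ 01101✓ 01110✓ 10000✓ 10010✓ 10011✓ 10101✓ 11000✓ 11001✓ 11101✓ 11111✓
Round 1: -0000✓ -1000✓ -1001✓ -1101✓ 0-000✓ 01-01✓ 01-10 010-0✓ 010-1✓ 0100-✓ 0101-✓ 1-000✓ 1-101 100-0 1001- 11-01✓ 1100-✓ 111-1
Round 2: --000 -1-01 -100- 010--
PIs = {--000, -1-01, -100-, 00111, 01-10, 010--, 1-101, 100-0, 1001-, 111-1}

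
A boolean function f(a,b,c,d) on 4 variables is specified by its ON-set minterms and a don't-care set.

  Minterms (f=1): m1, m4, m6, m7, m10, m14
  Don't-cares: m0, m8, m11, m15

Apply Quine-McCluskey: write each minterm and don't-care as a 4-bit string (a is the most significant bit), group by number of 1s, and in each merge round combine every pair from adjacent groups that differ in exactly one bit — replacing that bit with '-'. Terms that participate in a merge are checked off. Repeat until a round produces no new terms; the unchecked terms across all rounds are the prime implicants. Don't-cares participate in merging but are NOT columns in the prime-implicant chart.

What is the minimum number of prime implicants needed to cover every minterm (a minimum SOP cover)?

4

Round 0: 0000✓ 0001✓ 0100✓ 0110✓ 0111✓ 1000✓ 1010✓ 1011✓ 1110✓ 1111✓
Round 1: -000 -110✓ -111✓ 0-00 000- 01-0 011-✓ 1-10✓ 1-11✓ 10-0 101-✓ 111-✓
Round 2: -11- 1-1-
PIs = {-000, -11-, 0-00, 000-, 01-0, 1-1-, 10-0}
Coverage chart:
  m1: 000- ←essential
  m4: 0-00,01-0
  m6: -11-,01-0
  m7: -11- ←essential
  m10: 1-1-,10-0
  m14: -11-,1-1-
Essential: -11-, 000-
Petrick residual → 0-00, 1-1-
Min cover (4 terms): bc + a'c'd' + a'b'c' + ac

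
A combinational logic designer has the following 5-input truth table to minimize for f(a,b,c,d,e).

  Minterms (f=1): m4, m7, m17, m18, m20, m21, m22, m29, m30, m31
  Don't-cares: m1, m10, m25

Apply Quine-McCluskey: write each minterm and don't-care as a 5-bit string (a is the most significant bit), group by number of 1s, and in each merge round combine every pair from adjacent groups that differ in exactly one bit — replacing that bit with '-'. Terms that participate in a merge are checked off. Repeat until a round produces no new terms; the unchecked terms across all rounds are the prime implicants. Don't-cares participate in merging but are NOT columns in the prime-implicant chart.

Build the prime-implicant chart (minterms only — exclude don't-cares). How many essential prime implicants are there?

[col 0] 00001*, 00100*, 00111, 01010, 10001*, 10010*, 10100*, 10101*, 10110*, 11001*, 11101*, 11110*, 11111*
[col 1] -0001, -0100, 1-001*, 1-101*, 1-110, 10-01*, 10-10, 101-0, 1010-, 11-01*, 111-1, 1111-
[col 2] 1--01
Prime implicants: -0001, -0100, 00111, 01010, 1--01, 1-110, 10-10, 101-0, 1010-, 111-1, 1111-
PI chart (minterm → PIs covering it):
  4 | -0100  (sole → essential)
  7 | 00111  (sole → essential)
  17 | -0001,1--01
  18 | 10-10  (sole → essential)
  20 | -0100,101-0,1010-
  21 | 1--01,1010-
  22 | 1-110,10-10,101-0
  29 | 1--01,111-1
  30 | 1-110,1111-
  31 | 111-1,1111-
Essential prime implicants: -0100, 00111, 10-10

3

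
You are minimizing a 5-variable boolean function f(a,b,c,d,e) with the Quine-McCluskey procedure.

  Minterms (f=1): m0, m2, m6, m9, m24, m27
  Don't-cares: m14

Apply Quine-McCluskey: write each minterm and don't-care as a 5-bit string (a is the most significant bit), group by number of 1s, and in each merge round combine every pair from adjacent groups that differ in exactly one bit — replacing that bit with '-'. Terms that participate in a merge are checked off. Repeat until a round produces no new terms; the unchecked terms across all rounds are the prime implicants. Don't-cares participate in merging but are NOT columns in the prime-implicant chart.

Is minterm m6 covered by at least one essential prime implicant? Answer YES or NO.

Round 0: 00000✓ 00010✓ 00110✓ 01001 01110✓ 11000 11011
Round 1: 0-110 00-10 000-0
PIs = {0-110, 00-10, 000-0, 01001, 11000, 11011}
Coverage chart:
  m0: 000-0 ←essential
  m2: 00-10,000-0
  m6: 0-110,00-10
  m9: 01001 ←essential
  m24: 11000 ←essential
  m27: 11011 ←essential
Essential: 000-0, 01001, 11000, 11011

NO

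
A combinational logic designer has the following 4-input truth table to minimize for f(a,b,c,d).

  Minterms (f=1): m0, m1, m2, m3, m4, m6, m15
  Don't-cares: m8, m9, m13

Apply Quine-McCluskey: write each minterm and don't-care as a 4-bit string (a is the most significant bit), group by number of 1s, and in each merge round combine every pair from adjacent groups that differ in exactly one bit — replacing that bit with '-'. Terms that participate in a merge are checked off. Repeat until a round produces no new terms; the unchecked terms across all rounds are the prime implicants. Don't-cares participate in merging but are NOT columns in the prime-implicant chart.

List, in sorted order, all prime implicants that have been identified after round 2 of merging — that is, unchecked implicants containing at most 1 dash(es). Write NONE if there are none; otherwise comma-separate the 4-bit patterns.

1-01, 11-1

size-2^0 implicants → 0000(✓)  0001(✓)  0010(✓)  0011(✓)  0100(✓)  0110(✓)  1000(✓)  1001(✓)  1101(✓)  1111(✓)
size-2^1 implicants → -000(✓)  -001(✓)  0-00(✓)  0-10(✓)  00-0(✓)  00-1(✓)  000-(✓)  001-(✓)  01-0(✓)  1-01  100-(✓)  11-1
size-2^2 implicants → -00-  0--0  00--
Unchecked terms (primes): -00-, 0--0, 00--, 1-01, 11-1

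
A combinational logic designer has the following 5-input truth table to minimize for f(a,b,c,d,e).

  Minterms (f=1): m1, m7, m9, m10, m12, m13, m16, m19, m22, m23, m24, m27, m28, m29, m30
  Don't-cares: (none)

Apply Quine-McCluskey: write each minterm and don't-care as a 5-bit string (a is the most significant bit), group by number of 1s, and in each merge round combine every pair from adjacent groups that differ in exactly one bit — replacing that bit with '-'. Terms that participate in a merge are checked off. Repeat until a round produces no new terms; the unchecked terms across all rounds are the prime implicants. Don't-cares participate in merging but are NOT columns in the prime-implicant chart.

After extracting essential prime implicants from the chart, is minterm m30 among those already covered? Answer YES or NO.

NO

[col 0] 00001*, 00111*, 01001*, 01010, 01100*, 01101*, 10000*, 10011*, 10110*, 10111*, 11000*, 11011*, 11100*, 11101*, 11110*
[col 1] -0111, -1100*, -1101*, 0-001, 01-01, 0110-*, 1-000, 1-011, 1-110, 10-11, 1011-, 11-00, 111-0, 1110-*
[col 2] -110-
Prime implicants: -0111, -110-, 0-001, 01-01, 01010, 1-000, 1-011, 1-110, 10-11, 1011-, 11-00, 111-0
PI chart (minterm → PIs covering it):
  1 | 0-001  (sole → essential)
  7 | -0111  (sole → essential)
  9 | 0-001,01-01
  10 | 01010  (sole → essential)
  12 | -110-  (sole → essential)
  13 | -110-,01-01
  16 | 1-000  (sole → essential)
  19 | 1-011,10-11
  22 | 1-110,1011-
  23 | -0111,10-11,1011-
  24 | 1-000,11-00
  27 | 1-011  (sole → essential)
  28 | -110-,11-00,111-0
  29 | -110-  (sole → essential)
  30 | 1-110,111-0
Essential prime implicants: -0111, -110-, 0-001, 01010, 1-000, 1-011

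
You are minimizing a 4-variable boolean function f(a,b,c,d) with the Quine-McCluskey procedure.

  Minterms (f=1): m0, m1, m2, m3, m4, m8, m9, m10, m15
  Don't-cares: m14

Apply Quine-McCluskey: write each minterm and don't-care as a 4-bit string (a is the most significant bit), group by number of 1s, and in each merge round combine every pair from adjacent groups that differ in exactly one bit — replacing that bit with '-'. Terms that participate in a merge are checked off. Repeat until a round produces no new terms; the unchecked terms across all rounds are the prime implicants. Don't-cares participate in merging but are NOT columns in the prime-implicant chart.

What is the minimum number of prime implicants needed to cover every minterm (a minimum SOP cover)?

[col 0] 0000*, 0001*, 0010*, 0011*, 0100*, 1000*, 1001*, 1010*, 1110*, 1111*
[col 1] -000*, -001*, -010*, 0-00, 00-0*, 00-1*, 000-*, 001-*, 1-10, 10-0*, 100-*, 111-
[col 2] -0-0, -00-, 00--
Prime implicants: -0-0, -00-, 0-00, 00--, 1-10, 111-
PI chart (minterm → PIs covering it):
  0 | -0-0,-00-,0-00,00--
  1 | -00-,00--
  2 | -0-0,00--
  3 | 00--  (sole → essential)
  4 | 0-00  (sole → essential)
  8 | -0-0,-00-
  9 | -00-  (sole → essential)
  10 | -0-0,1-10
  15 | 111-  (sole → essential)
Essential prime implicants: -00-, 0-00, 00--, 111-
Petrick residual → -0-0
Minimum SOP uses 5 PIs: b'd' + b'c' + a'c'd' + a'b' + abc

5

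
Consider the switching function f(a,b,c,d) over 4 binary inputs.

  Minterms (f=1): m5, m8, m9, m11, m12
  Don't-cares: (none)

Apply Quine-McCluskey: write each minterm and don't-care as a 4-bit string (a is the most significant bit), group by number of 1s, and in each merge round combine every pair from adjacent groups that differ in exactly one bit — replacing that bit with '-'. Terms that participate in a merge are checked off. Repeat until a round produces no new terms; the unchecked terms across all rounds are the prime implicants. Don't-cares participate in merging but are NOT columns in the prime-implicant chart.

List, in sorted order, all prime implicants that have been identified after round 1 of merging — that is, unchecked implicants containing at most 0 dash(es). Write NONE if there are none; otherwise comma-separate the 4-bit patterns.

0101

[col 0] 0101, 1000*, 1001*, 1011*, 1100*
[col 1] 1-00, 10-1, 100-
Prime implicants: 0101, 1-00, 10-1, 100-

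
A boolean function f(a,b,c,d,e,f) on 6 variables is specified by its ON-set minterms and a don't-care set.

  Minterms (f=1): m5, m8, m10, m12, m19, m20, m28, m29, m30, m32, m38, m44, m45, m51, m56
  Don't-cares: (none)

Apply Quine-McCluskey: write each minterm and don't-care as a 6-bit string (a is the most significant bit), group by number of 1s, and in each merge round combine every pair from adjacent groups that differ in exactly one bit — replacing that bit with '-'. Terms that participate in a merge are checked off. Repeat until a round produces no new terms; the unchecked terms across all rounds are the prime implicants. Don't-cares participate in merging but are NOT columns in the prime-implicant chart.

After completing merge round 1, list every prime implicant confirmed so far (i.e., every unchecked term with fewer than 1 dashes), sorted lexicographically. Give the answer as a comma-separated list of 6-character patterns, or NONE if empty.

000101, 100000, 100110, 111000

[col 0] 000101, 001000*, 001010*, 001100*, 010011*, 010100*, 011100*, 011101*, 011110*, 100000, 100110, 101100*, 101101*, 110011*, 111000
[col 1] -01100, -10011, 0-1100, 001-00, 0010-0, 01-100, 0111-0, 01110-, 10110-
Prime implicants: -01100, -10011, 0-1100, 000101, 001-00, 0010-0, 01-100, 0111-0, 01110-, 100000, 100110, 10110-, 111000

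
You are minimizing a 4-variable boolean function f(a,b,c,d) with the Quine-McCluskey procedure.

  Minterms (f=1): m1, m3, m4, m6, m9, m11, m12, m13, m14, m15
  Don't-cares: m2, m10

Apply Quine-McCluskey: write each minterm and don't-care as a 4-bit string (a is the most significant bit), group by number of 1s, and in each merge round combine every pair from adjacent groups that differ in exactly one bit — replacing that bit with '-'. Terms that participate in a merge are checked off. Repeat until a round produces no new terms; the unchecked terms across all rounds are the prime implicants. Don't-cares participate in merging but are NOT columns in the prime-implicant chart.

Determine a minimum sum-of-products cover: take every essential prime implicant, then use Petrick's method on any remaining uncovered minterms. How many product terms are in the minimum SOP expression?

[col 0] 0001*, 0010*, 0011*, 0100*, 0110*, 1001*, 1010*, 1011*, 1100*, 1101*, 1110*, 1111*
[col 1] -001*, -010*, -011*, -100*, -110*, 0-10*, 00-1*, 001-*, 01-0*, 1-01*, 1-10*, 1-11*, 10-1*, 101-*, 11-0*, 11-1*, 110-*, 111-*
[col 2] --10, -0-1, -01-, -1-0, 1--1, 1-1-, 11--
Prime implicants: --10, -0-1, -01-, -1-0, 1--1, 1-1-, 11--
PI chart (minterm → PIs covering it):
  1 | -0-1  (sole → essential)
  3 | -0-1,-01-
  4 | -1-0  (sole → essential)
  6 | --10,-1-0
  9 | -0-1,1--1
  11 | -0-1,-01-,1--1,1-1-
  12 | -1-0,11--
  13 | 1--1,11--
  14 | --10,-1-0,1-1-,11--
  15 | 1--1,1-1-,11--
Essential prime implicants: -0-1, -1-0
Petrick residual → 1--1
Minimum SOP uses 3 PIs: b'd + bd' + ad

3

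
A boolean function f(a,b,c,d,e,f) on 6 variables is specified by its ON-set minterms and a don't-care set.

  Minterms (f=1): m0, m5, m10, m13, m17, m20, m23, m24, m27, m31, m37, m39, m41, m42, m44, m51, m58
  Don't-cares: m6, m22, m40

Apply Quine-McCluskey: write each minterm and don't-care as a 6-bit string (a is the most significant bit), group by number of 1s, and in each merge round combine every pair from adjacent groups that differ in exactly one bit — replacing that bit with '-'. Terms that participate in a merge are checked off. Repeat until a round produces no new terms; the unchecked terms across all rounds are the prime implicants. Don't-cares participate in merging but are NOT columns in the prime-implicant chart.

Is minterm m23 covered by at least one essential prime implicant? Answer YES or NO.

NO

size-2^0 implicants → 000000  000101(✓)  000110(✓)  001010(✓)  001101(✓)  010001  010100(✓)  010110(✓)  010111(✓)  011000  011011(✓)  011111(✓)  100101(✓)  100111(✓)  101000(✓)  101001(✓)  101010(✓)  101100(✓)  110011  111010(✓)
size-2^1 implicants → -00101  -01010  0-0110  00-101  01-111  0101-0  01011-  011-11  1-1010  1001-1  101-00  1010-0  10100-
Unchecked terms (primes): -00101, -01010, 0-0110, 00-101, 000000, 01-111, 010001, 0101-0, 01011-, 011-11, 011000, 1-1010, 1001-1, 101-00, 1010-0, 10100-, 110011
Minterm coverage:
  m0 ⊆ 000000 [E]
  m5 ⊆ -00101,00-101
  m10 ⊆ -01010 [E]
  m13 ⊆ 00-101 [E]
  m17 ⊆ 010001 [E]
  m20 ⊆ 0101-0 [E]
  m23 ⊆ 01-111,01011-
  m24 ⊆ 011000 [E]
  m27 ⊆ 011-11 [E]
  m31 ⊆ 01-111,011-11
  m37 ⊆ -00101,1001-1
  m39 ⊆ 1001-1 [E]
  m41 ⊆ 10100- [E]
  m42 ⊆ -01010,1-1010,1010-0
  m44 ⊆ 101-00 [E]
  m51 ⊆ 110011 [E]
  m58 ⊆ 1-1010 [E]
E = {-01010, 00-101, 000000, 010001, 0101-0, 011-11, 011000, 1-1010, 1001-1, 101-00, 10100-, 110011}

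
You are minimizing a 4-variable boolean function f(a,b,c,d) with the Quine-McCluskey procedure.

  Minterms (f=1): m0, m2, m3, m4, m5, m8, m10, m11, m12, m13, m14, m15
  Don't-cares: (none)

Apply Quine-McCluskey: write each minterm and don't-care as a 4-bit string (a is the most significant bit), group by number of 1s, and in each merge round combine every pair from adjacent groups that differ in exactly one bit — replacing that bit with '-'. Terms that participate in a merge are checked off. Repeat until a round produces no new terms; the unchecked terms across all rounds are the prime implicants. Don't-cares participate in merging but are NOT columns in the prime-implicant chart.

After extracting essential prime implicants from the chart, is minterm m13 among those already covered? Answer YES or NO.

YES

Round 0: 0000✓ 0010✓ 0011✓ 0100✓ 0101✓ 1000✓ 1010✓ 1011✓ 1100✓ 1101✓ 1110✓ 1111✓
Round 1: -000✓ -010✓ -011✓ -100✓ -101✓ 0-00✓ 00-0✓ 001-✓ 010-✓ 1-00✓ 1-10✓ 1-11✓ 10-0✓ 101-✓ 11-0✓ 11-1✓ 110-✓ 111-✓
Round 2: --00 -0-0 -01- -10- 1--0 1-1- 11--
PIs = {--00, -0-0, -01-, -10-, 1--0, 1-1-, 11--}
Coverage chart:
  m0: --00,-0-0
  m2: -0-0,-01-
  m3: -01- ←essential
  m4: --00,-10-
  m5: -10- ←essential
  m8: --00,-0-0,1--0
  m10: -0-0,-01-,1--0,1-1-
  m11: -01-,1-1-
  m12: --00,-10-,1--0,11--
  m13: -10-,11--
  m14: 1--0,1-1-,11--
  m15: 1-1-,11--
Essential: -01-, -10-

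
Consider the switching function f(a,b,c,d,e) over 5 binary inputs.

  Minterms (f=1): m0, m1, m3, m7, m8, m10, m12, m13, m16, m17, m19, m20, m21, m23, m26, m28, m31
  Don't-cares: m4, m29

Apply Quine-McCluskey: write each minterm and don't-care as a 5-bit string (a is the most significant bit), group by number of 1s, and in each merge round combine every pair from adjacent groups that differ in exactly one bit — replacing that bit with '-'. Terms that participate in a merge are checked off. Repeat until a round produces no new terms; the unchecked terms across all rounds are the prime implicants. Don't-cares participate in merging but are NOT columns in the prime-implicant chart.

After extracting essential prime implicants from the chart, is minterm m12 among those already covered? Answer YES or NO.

YES

[col 0] 00000*, 00001*, 00011*, 00100*, 00111*, 01000*, 01010*, 01100*, 01101*, 10000*, 10001*, 10011*, 10100*, 10101*, 10111*, 11010*, 11100*, 11101*, 11111*
[col 1] -0000*, -0001*, -0011*, -0100*, -0111*, -1010, -1100*, -1101*, 0-000*, 0-100*, 00-00*, 00-11*, 000-1*, 0000-*, 01-00*, 010-0, 0110-*, 1-100*, 1-101*, 1-111*, 10-00*, 10-01*, 10-11*, 100-1*, 1000-*, 101-1*, 1010-*, 111-1*, 1110-*
[col 2] --100, -0-00, -0-11, -00-1, -000-, -110-, 0--00, 1-1-1, 1-10-, 10--1, 10-0-
Prime implicants: --100, -0-00, -0-11, -00-1, -000-, -1010, -110-, 0--00, 010-0, 1-1-1, 1-10-, 10--1, 10-0-
PI chart (minterm → PIs covering it):
  0 | -0-00,-000-,0--00
  1 | -00-1,-000-
  3 | -0-11,-00-1
  7 | -0-11  (sole → essential)
  8 | 0--00,010-0
  10 | -1010,010-0
  12 | --100,-110-,0--00
  13 | -110-  (sole → essential)
  16 | -0-00,-000-,10-0-
  17 | -00-1,-000-,10--1,10-0-
  19 | -0-11,-00-1,10--1
  20 | --100,-0-00,1-10-,10-0-
  21 | 1-1-1,1-10-,10--1,10-0-
  23 | -0-11,1-1-1,10--1
  26 | -1010  (sole → essential)
  28 | --100,-110-,1-10-
  31 | 1-1-1  (sole → essential)
Essential prime implicants: -0-11, -1010, -110-, 1-1-1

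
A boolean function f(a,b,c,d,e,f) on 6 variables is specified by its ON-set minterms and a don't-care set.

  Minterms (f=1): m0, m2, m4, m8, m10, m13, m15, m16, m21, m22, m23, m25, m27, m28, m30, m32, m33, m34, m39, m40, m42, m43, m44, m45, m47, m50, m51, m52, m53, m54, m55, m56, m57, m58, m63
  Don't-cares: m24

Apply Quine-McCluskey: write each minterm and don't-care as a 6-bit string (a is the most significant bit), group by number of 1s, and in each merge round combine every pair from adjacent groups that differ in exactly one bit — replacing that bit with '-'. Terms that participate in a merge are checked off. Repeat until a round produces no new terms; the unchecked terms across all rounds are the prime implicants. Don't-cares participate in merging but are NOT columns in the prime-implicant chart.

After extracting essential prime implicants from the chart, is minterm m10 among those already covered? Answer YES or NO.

YES

Round 0: 000000✓ 000010✓ 000100✓ 001000✓ 001010✓ 001101✓ 001111✓ 010000✓ 010101✓ 010110✓ 010111✓ 011000✓ 011001✓ 011011✓ 011100✓ 011110✓ 100000✓ 100001✓ 100010✓ 100111✓ 101000✓ 101010✓ 101011✓ 101100✓ 101101✓ 101111✓ 110010✓ 110011✓ 110100✓ 110101✓ 110110✓ 110111✓ 111000✓ 111001✓ 111010✓ 111111✓
Round 1: -00000✓ -00010✓ -01000✓ -01010✓ -01101✓ -01111✓ -10101✓ -10110✓ -10111✓ -11000✓ -11001✓ 0-0000✓ 0-1000✓ 00-000✓ 00-010✓ 000-00 0000-0✓ 0010-0✓ 0011-1✓ 01-000✓ 01-110 0101-1✓ 01011-✓ 011-00 0110-1 01100-✓ 0111-0 1-0010✓ 1-0111✓ 1-1000✓ 1-1010✓ 1-1111✓ 10-000✓ 10-010✓ 10-111✓ 1000-0✓ 10000- 101-00 101-11 1010-0✓ 10101- 1011-1✓ 10110- 11-010✓ 11-111✓ 110-10✓ 110-11✓ 11001-✓ 1101-0✓ 1101-1✓ 11010-✓ 11011-✓ 1110-0✓ 11100-✓
Round 2: --1000 -0-000✓ -0-010✓ -000-0✓ -010-0✓ -011-1 -101-1 -1011- -1100- 0--000 00-0-0✓ 1--010 1--111 1-10-0 10-0-0✓ 110-1- 1101--
Round 3: -0-0-0
PIs = {--1000, -0-0-0, -011-1, -101-1, -1011-, -1100-, 0--000, 000-00, 01-110, 011-00, 0110-1, 0111-0, 1--010, 1--111, 1-10-0, 10000-, 101-00, 101-11, 10101-, 10110-, 110-1-, 1101--}
Coverage chart:
  m0: -0-0-0,0--000,000-00
  m2: -0-0-0 ←essential
  m4: 000-00 ←essential
  m8: --1000,-0-0-0,0--000
  m10: -0-0-0 ←essential
  m13: -011-1 ←essential
  m15: -011-1 ←essential
  m16: 0--000 ←essential
  m21: -101-1 ←essential
  m22: -1011-,01-110
  m23: -101-1,-1011-
  m25: -1100-,0110-1
  m27: 0110-1 ←essential
  m28: 011-00,0111-0
  m30: 01-110,0111-0
  m32: -0-0-0,10000-
  m33: 10000- ←essential
  m34: -0-0-0,1--010
  m39: 1--111 ←essential
  m40: --1000,-0-0-0,1-10-0,101-00
  m42: -0-0-0,1--010,1-10-0,10101-
  m43: 101-11,10101-
  m44: 101-00,10110-
  m45: -011-1,10110-
  m47: -011-1,1--111,101-11
  m50: 1--010,110-1-
  m51: 110-1- ←essential
  m52: 1101-- ←essential
  m53: -101-1,1101--
  m54: -1011-,110-1-,1101--
  m55: -101-1,-1011-,1--111,110-1-,1101--
  m56: --1000,-1100-,1-10-0
  m57: -1100- ←essential
  m58: 1--010,1-10-0
  m63: 1--111 ←essential
Essential: -0-0-0, -011-1, -101-1, -1100-, 0--000, 000-00, 0110-1, 1--111, 10000-, 110-1-, 1101--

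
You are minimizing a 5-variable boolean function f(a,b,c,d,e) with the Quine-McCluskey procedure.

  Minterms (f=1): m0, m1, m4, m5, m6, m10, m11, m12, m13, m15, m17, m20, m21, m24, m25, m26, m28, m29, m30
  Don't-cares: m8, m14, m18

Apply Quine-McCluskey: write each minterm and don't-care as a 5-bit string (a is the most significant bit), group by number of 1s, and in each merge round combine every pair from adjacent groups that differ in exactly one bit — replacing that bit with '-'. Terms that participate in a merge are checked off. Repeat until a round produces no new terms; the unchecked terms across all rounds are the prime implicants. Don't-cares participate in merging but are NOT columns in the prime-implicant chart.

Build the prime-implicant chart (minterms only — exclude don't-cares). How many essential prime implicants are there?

[col 0] 00000*, 00001*, 00100*, 00101*, 00110*, 01000*, 01010*, 01011*, 01100*, 01101*, 01110*, 01111*, 10001*, 10010*, 10100*, 10101*, 11000*, 11001*, 11010*, 11100*, 11101*, 11110*
[col 1] -0001*, -0100*, -0101*, -1000*, -1010*, -1100*, -1101*, -1110*, 0-000*, 0-100*, 0-101*, 0-110*, 00-00*, 00-01*, 0000-*, 001-0*, 0010-*, 01-00*, 01-10*, 01-11*, 010-0*, 0101-*, 011-0*, 011-1*, 0110-*, 0111-*, 1-001*, 1-010, 1-100*, 1-101*, 10-01*, 1010-*, 11-00*, 11-01*, 11-10*, 110-0*, 1100-*, 111-0*, 1110-*
[col 2] --100*, --101*, -0-01, -010-*, -1-00*, -1-10*, -10-0*, -11-0*, -110-*, 0--00, 0-1-0, 0-10-*, 00-0-, 01--0*, 01-1-, 011--, 1--01, 1-10-*, 11--0*, 11-0-
[col 3] --10-, -1--0
Prime implicants: --10-, -0-01, -1--0, 0--00, 0-1-0, 00-0-, 01-1-, 011--, 1--01, 1-010, 11-0-
PI chart (minterm → PIs covering it):
  0 | 0--00,00-0-
  1 | -0-01,00-0-
  4 | --10-,0--00,0-1-0,00-0-
  5 | --10-,-0-01,00-0-
  6 | 0-1-0  (sole → essential)
  10 | -1--0,01-1-
  11 | 01-1-  (sole → essential)
  12 | --10-,-1--0,0--00,0-1-0,011--
  13 | --10-,011--
  15 | 01-1-,011--
  17 | -0-01,1--01
  20 | --10-  (sole → essential)
  21 | --10-,-0-01,1--01
  24 | -1--0,11-0-
  25 | 1--01,11-0-
  26 | -1--0,1-010
  28 | --10-,-1--0,11-0-
  29 | --10-,1--01,11-0-
  30 | -1--0  (sole → essential)
Essential prime implicants: --10-, -1--0, 0-1-0, 01-1-

4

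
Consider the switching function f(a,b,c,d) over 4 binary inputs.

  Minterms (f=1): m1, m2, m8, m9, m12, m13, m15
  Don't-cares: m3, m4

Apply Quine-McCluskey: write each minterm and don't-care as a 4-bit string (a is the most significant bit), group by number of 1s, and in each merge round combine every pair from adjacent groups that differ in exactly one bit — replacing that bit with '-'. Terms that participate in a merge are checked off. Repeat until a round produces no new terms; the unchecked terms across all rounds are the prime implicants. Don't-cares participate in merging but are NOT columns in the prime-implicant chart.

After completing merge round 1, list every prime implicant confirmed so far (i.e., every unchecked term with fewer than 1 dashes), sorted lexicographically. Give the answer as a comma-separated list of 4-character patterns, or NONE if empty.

NONE

[col 0] 0001*, 0010*, 0011*, 0100*, 1000*, 1001*, 1100*, 1101*, 1111*
[col 1] -001, -100, 00-1, 001-, 1-00*, 1-01*, 100-*, 11-1, 110-*
[col 2] 1-0-
Prime implicants: -001, -100, 00-1, 001-, 1-0-, 11-1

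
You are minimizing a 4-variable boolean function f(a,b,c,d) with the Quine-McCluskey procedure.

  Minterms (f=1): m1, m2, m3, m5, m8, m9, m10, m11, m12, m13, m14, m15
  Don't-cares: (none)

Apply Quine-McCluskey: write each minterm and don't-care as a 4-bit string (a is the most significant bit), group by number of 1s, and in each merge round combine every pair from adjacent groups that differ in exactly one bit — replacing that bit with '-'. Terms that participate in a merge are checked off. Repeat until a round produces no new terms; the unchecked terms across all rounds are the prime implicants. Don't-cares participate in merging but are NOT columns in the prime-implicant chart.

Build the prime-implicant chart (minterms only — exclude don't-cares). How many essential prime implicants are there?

3

Round 0: 0001✓ 0010✓ 0011✓ 0101✓ 1000✓ 1001✓ 1010✓ 1011✓ 1100✓ 1101✓ 1110✓ 1111✓
Round 1: -001✓ -010✓ -011✓ -101✓ 0-01✓ 00-1✓ 001-✓ 1-00✓ 1-01✓ 1-10✓ 1-11✓ 10-0✓ 10-1✓ 100-✓ 101-✓ 11-0✓ 11-1✓ 110-✓ 111-✓
Round 2: --01 -0-1 -01- 1--0✓ 1--1✓ 1-0-✓ 1-1-✓ 10--✓ 11--✓
Round 3: 1---
PIs = {--01, -0-1, -01-, 1---}
Coverage chart:
  m1: --01,-0-1
  m2: -01- ←essential
  m3: -0-1,-01-
  m5: --01 ←essential
  m8: 1--- ←essential
  m9: --01,-0-1,1---
  m10: -01-,1---
  m11: -0-1,-01-,1---
  m12: 1--- ←essential
  m13: --01,1---
  m14: 1--- ←essential
  m15: 1--- ←essential
Essential: --01, -01-, 1---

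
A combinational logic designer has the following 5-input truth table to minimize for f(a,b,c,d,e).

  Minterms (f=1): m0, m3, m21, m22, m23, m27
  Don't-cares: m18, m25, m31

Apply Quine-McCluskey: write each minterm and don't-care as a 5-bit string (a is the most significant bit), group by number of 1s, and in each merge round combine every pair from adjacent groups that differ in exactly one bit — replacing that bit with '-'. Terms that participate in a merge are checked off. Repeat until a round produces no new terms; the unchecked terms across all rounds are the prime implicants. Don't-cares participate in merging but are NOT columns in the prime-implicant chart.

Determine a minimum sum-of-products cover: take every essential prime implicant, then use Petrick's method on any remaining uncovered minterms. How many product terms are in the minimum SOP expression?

5

Round 0: 00000 00011 10010✓ 10101✓ 10110✓ 10111✓ 11001✓ 11011✓ 11111✓
Round 1: 1-111 10-10 101-1 1011- 11-11 110-1
PIs = {00000, 00011, 1-111, 10-10, 101-1, 1011-, 11-11, 110-1}
Coverage chart:
  m0: 00000 ←essential
  m3: 00011 ←essential
  m21: 101-1 ←essential
  m22: 10-10,1011-
  m23: 1-111,101-1,1011-
  m27: 11-11,110-1
Essential: 00000, 00011, 101-1
Petrick residual → 10-10, 11-11
Min cover (5 terms): a'b'c'd'e' + a'b'c'de + ab'de' + ab'ce + abde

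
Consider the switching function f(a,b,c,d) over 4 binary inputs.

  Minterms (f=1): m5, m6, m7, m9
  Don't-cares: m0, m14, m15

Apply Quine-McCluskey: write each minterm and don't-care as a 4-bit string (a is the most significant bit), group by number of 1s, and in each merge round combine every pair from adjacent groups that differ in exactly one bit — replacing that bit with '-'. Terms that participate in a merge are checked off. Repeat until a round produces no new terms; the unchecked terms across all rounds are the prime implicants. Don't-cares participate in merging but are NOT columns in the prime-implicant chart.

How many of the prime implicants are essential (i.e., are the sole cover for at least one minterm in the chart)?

3

size-2^0 implicants → 0000  0101(✓)  0110(✓)  0111(✓)  1001  1110(✓)  1111(✓)
size-2^1 implicants → -110(✓)  -111(✓)  01-1  011-(✓)  111-(✓)
size-2^2 implicants → -11-
Unchecked terms (primes): -11-, 0000, 01-1, 1001
Minterm coverage:
  m5 ⊆ 01-1 [E]
  m6 ⊆ -11- [E]
  m7 ⊆ -11-,01-1
  m9 ⊆ 1001 [E]
E = {-11-, 01-1, 1001}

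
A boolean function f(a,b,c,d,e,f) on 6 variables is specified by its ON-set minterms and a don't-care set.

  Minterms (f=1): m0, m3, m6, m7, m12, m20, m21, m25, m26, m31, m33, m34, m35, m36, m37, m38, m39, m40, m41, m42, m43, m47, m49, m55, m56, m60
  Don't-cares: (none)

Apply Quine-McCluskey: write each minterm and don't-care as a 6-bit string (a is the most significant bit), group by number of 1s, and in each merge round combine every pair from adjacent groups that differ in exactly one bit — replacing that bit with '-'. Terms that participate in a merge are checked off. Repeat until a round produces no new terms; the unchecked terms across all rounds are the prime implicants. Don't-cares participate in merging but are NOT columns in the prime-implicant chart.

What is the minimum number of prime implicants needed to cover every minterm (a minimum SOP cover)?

15

Round 0: 000000 000011✓ 000110✓ 000111✓ 001100 010100✓ 010101✓ 011001 011010 011111 100001✓ 100010✓ 100011✓ 100100✓ 100101✓ 100110✓ 100111✓ 101000✓ 101001✓ 101010✓ 101011✓ 101111✓ 110001✓ 110111✓ 111000✓ 111100✓
Round 1: -00011✓ -00110✓ -00111✓ 000-11✓ 00011-✓ 01010- 1-0001 1-0111 1-1000 10-001✓ 10-010✓ 10-011✓ 10-111✓ 100-01✓ 100-10✓ 100-11✓ 1000-1✓ 10001-✓ 1001-0✓ 1001-1✓ 10010-✓ 10011-✓ 101-11✓ 1010-0✓ 1010-1✓ 10100-✓ 10101-✓ 111-00
Round 2: -00-11 -0011- 10--11 10-0-1 10-01- 100--1 100-1- 1001-- 1010--
PIs = {-00-11, -0011-, 000000, 001100, 01010-, 011001, 011010, 011111, 1-0001, 1-0111, 1-1000, 10--11, 10-0-1, 10-01-, 100--1, 100-1-, 1001--, 1010--, 111-00}
Coverage chart:
  m0: 000000 ←essential
  m3: -00-11 ←essential
  m6: -0011- ←essential
  m7: -00-11,-0011-
  m12: 001100 ←essential
  m20: 01010- ←essential
  m21: 01010- ←essential
  m25: 011001 ←essential
  m26: 011010 ←essential
  m31: 011111 ←essential
  m33: 1-0001,10-0-1,100--1
  m34: 10-01-,100-1-
  m35: -00-11,10--11,10-0-1,10-01-,100--1,100-1-
  m36: 1001-- ←essential
  m37: 100--1,1001--
  m38: -0011-,100-1-,1001--
  m39: -00-11,-0011-,1-0111,10--11,100--1,100-1-,1001--
  m40: 1-1000,1010--
  m41: 10-0-1,1010--
  m42: 10-01-,1010--
  m43: 10--11,10-0-1,10-01-,1010--
  m47: 10--11 ←essential
  m49: 1-0001 ←essential
  m55: 1-0111 ←essential
  m56: 1-1000,111-00
  m60: 111-00 ←essential
Essential: -00-11, -0011-, 000000, 001100, 01010-, 011001, 011010, 011111, 1-0001, 1-0111, 10--11, 1001--, 111-00
Petrick residual → 10-01-, 1010--
Min cover (15 terms): b'c'ef + b'c'de + a'b'c'd'e'f' + a'b'cde'f' + a'bc'de' + a'bcd'e'f + a'bcd'ef' + a'bcdef + ac'd'e'f + ac'def + ab'ef + ab'd'e + ab'c'd + ab'cd' + abce'f'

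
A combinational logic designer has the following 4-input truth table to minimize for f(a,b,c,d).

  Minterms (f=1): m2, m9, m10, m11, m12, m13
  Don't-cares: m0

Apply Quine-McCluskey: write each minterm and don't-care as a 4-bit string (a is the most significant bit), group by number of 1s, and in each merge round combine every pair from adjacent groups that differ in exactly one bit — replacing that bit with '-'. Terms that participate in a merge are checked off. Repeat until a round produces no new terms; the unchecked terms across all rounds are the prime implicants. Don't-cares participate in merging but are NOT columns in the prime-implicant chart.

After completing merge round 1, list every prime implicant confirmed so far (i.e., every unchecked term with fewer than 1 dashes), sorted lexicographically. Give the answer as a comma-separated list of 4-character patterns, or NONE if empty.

Round 0: 0000✓ 0010✓ 1001✓ 1010✓ 1011✓ 1100✓ 1101✓
Round 1: -010 00-0 1-01 10-1 101- 110-
PIs = {-010, 00-0, 1-01, 10-1, 101-, 110-}

NONE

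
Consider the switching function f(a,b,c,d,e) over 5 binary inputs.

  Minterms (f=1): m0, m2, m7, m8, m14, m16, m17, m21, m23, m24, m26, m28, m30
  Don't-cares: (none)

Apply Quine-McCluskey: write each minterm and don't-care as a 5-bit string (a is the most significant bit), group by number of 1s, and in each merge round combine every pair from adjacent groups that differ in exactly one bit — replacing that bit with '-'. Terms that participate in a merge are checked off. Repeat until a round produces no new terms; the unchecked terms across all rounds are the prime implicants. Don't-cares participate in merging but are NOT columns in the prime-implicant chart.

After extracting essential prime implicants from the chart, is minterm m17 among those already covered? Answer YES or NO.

[col 0] 00000*, 00010*, 00111*, 01000*, 01110*, 10000*, 10001*, 10101*, 10111*, 11000*, 11010*, 11100*, 11110*
[col 1] -0000*, -0111, -1000*, -1110, 0-000*, 000-0, 1-000*, 10-01, 1000-, 101-1, 11-00*, 11-10*, 110-0*, 111-0*
[col 2] --000, 11--0
Prime implicants: --000, -0111, -1110, 000-0, 10-01, 1000-, 101-1, 11--0
PI chart (minterm → PIs covering it):
  0 | --000,000-0
  2 | 000-0  (sole → essential)
  7 | -0111  (sole → essential)
  8 | --000  (sole → essential)
  14 | -1110  (sole → essential)
  16 | --000,1000-
  17 | 10-01,1000-
  21 | 10-01,101-1
  23 | -0111,101-1
  24 | --000,11--0
  26 | 11--0  (sole → essential)
  28 | 11--0  (sole → essential)
  30 | -1110,11--0
Essential prime implicants: --000, -0111, -1110, 000-0, 11--0

NO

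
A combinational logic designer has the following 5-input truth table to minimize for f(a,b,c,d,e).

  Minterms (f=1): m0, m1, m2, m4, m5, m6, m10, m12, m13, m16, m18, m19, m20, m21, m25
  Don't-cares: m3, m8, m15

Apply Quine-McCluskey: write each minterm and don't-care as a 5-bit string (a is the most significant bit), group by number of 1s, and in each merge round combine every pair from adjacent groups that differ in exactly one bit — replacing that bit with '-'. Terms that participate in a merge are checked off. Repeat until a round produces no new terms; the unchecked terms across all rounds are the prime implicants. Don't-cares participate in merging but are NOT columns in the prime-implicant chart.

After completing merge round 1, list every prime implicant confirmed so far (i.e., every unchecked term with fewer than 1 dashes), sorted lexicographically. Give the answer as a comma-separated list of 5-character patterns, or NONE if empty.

Round 0: 00000✓ 00001✓ 00010✓ 00011✓ 00100✓ 00101✓ 00110✓ 01000✓ 01010✓ 01100✓ 01101✓ 01111✓ 10000✓ 10010✓ 10011✓ 10100✓ 10101✓ 11001
Round 1: -0000✓ -0010✓ -0011✓ -0100✓ -0101✓ 0-000✓ 0-010✓ 0-100✓ 0-101✓ 00-00✓ 00-01✓ 00-10✓ 000-0✓ 000-1✓ 0000-✓ 0001-✓ 001-0✓ 0010-✓ 01-00✓ 010-0✓ 011-1 0110-✓ 10-00✓ 100-0✓ 1001-✓ 1010-✓
Round 2: -0-00 -00-0 -001- -010- 0--00 0-0-0 0-10- 00--0 00-0- 000--
PIs = {-0-00, -00-0, -001-, -010-, 0--00, 0-0-0, 0-10-, 00--0, 00-0-, 000--, 011-1, 11001}

11001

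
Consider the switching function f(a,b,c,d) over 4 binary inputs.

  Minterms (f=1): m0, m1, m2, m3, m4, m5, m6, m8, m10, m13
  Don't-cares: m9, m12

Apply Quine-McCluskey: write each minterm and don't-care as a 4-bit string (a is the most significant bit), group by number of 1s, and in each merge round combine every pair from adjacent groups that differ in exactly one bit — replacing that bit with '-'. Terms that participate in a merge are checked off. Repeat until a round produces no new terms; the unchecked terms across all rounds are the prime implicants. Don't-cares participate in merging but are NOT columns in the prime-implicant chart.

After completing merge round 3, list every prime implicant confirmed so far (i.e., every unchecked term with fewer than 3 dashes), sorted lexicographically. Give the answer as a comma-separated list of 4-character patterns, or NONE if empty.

Round 0: 0000✓ 0001✓ 0010✓ 0011✓ 0100✓ 0101✓ 0110✓ 1000✓ 1001✓ 1010✓ 1100✓ 1101✓
Round 1: -000✓ -001✓ -010✓ -100✓ -101✓ 0-00✓ 0-01✓ 0-10✓ 00-0✓ 00-1✓ 000-✓ 001-✓ 01-0✓ 010-✓ 1-00✓ 1-01✓ 10-0✓ 100-✓ 110-✓
Round 2: --00✓ --01✓ -0-0 -00-✓ -10-✓ 0--0 0-0-✓ 00-- 1-0-✓
Round 3: --0-
PIs = {--0-, -0-0, 0--0, 00--}

-0-0, 0--0, 00--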